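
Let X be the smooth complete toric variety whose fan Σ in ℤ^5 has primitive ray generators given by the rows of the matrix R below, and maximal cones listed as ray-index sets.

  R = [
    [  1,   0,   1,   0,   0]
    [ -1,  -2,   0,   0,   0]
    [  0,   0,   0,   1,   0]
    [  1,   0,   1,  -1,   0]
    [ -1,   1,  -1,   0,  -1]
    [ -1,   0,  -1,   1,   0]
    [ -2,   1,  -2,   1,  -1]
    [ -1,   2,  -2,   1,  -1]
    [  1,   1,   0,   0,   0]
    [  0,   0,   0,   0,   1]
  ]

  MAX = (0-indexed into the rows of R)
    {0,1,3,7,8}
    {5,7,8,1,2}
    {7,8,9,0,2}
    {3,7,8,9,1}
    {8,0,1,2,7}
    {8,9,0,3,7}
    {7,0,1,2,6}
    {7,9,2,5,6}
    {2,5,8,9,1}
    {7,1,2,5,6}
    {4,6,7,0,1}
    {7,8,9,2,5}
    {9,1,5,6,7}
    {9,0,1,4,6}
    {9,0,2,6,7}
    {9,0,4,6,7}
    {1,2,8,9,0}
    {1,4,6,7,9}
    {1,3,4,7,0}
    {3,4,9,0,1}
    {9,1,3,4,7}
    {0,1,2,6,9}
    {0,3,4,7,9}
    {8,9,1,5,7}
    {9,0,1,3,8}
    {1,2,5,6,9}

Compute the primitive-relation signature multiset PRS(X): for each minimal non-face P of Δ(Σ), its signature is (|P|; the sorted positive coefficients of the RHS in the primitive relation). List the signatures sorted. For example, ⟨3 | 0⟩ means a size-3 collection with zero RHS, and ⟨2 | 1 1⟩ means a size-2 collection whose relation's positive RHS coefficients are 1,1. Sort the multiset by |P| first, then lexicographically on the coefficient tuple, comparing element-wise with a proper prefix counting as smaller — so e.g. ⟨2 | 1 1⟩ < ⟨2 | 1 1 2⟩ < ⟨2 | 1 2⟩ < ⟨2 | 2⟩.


Σ has 10 primitive collections:

  {3,5}:  v_{3} + v_{5} = 0 ; sig = ⟨2 | 0⟩
  {0,5}:  v_{0} + v_{5} = v_{2} ; sig = ⟨2 | 1⟩
  {2,3}:  v_{2} + v_{3} = v_{0} ; sig = ⟨2 | 1⟩
  {3,6}:  v_{3} + v_{6} = v_{4} ; sig = ⟨2 | 1⟩
  {4,5}:  v_{4} + v_{5} = v_{6} ; sig = ⟨2 | 1⟩
  {6,8}:  v_{6} + v_{8} = v_{7} ; sig = ⟨2 | 1⟩
  {2,4}:  v_{2} + v_{4} = v_{0} + v_{6} ; sig = ⟨2 | 1 1⟩
  {4,8}:  v_{4} + v_{8} = v_{3} + v_{7} ; sig = ⟨2 | 1 1⟩
  {0,1,7,9}:  v_{0} + v_{1} + v_{7} + v_{9} = v_{5} ; sig = ⟨4 | 1⟩
  {1,2,7,9}:  v_{1} + v_{2} + v_{7} + v_{9} = 2·v_{5} ; sig = ⟨4 | 2⟩

so the primitive-relation signature multiset is
    ⟨2 | 0⟩
    ⟨2 | 1⟩
    ⟨2 | 1⟩
    ⟨2 | 1⟩
    ⟨2 | 1⟩
    ⟨2 | 1⟩
    ⟨2 | 1 1⟩
    ⟨2 | 1 1⟩
    ⟨4 | 1⟩
    ⟨4 | 2⟩


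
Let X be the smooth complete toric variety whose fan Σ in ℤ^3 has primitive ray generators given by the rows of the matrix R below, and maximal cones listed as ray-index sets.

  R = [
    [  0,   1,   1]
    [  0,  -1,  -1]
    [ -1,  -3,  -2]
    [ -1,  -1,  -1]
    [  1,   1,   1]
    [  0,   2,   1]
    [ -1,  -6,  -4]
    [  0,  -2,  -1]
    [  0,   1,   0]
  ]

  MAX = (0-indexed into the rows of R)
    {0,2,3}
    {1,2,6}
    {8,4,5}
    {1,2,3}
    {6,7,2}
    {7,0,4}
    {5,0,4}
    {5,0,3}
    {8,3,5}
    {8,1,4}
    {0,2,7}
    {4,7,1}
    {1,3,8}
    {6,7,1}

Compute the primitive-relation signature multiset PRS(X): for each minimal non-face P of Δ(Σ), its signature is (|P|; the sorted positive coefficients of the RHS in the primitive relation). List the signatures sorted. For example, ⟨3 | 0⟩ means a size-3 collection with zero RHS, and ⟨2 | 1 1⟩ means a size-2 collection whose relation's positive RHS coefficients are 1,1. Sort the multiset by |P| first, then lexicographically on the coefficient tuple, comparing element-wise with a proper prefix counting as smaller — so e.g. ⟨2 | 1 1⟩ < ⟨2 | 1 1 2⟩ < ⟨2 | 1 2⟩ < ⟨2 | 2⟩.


Minimal non-faces — 16 found among 9 rays, 14 max cones:

  {0,1}:  v_{0} + v_{1} = 0  ⟹  sig = ⟨2 | 0⟩
  {3,4}:  v_{3} + v_{4} = 0  ⟹  sig = ⟨2 | 0⟩
  {5,7}:  v_{5} + v_{7} = 0  ⟹  sig = ⟨2 | 0⟩
  {0,8}:  v_{0} + v_{8} = v_{5}  ⟹  sig = ⟨2 | 1⟩
  {1,5}:  v_{1} + v_{5} = v_{8}  ⟹  sig = ⟨2 | 1⟩
  {2,4}:  v_{2} + v_{4} = v_{7}  ⟹  sig = ⟨2 | 1⟩
  {2,5}:  v_{2} + v_{5} = v_{3}  ⟹  sig = ⟨2 | 1⟩
  {3,7}:  v_{3} + v_{7} = v_{2}  ⟹  sig = ⟨2 | 1⟩
  {7,8}:  v_{7} + v_{8} = v_{1}  ⟹  sig = ⟨2 | 1⟩
  {0,6}:  v_{0} + v_{6} = v_{2} + v_{7}  ⟹  sig = ⟨2 | 1 1⟩
  {2,8}:  v_{2} + v_{8} = v_{1} + v_{3}  ⟹  sig = ⟨2 | 1 1⟩
  {5,6}:  v_{5} + v_{6} = v_{1} + v_{2}  ⟹  sig = ⟨2 | 1 1⟩
  {3,6}:  v_{3} + v_{6} = v_{1} + 2·v_{2}  ⟹  sig = ⟨2 | 1 2⟩
  {4,6}:  v_{4} + v_{6} = v_{1} + 2·v_{7}  ⟹  sig = ⟨2 | 1 2⟩
  {6,8}:  v_{6} + v_{8} = 2·v_{1} + v_{2}  ⟹  sig = ⟨2 | 1 2⟩
  {1,2,7}:  v_{1} + v_{2} + v_{7} = v_{6}  ⟹  sig = ⟨3 | 1⟩

Sorted signature multiset PRS(X):
    ⟨2 | 0⟩
    ⟨2 | 0⟩
    ⟨2 | 0⟩
    ⟨2 | 1⟩
    ⟨2 | 1⟩
    ⟨2 | 1⟩
    ⟨2 | 1⟩
    ⟨2 | 1⟩
    ⟨2 | 1⟩
    ⟨2 | 1 1⟩
    ⟨2 | 1 1⟩
    ⟨2 | 1 1⟩
    ⟨2 | 1 2⟩
    ⟨2 | 1 2⟩
    ⟨2 | 1 2⟩
    ⟨3 | 1⟩


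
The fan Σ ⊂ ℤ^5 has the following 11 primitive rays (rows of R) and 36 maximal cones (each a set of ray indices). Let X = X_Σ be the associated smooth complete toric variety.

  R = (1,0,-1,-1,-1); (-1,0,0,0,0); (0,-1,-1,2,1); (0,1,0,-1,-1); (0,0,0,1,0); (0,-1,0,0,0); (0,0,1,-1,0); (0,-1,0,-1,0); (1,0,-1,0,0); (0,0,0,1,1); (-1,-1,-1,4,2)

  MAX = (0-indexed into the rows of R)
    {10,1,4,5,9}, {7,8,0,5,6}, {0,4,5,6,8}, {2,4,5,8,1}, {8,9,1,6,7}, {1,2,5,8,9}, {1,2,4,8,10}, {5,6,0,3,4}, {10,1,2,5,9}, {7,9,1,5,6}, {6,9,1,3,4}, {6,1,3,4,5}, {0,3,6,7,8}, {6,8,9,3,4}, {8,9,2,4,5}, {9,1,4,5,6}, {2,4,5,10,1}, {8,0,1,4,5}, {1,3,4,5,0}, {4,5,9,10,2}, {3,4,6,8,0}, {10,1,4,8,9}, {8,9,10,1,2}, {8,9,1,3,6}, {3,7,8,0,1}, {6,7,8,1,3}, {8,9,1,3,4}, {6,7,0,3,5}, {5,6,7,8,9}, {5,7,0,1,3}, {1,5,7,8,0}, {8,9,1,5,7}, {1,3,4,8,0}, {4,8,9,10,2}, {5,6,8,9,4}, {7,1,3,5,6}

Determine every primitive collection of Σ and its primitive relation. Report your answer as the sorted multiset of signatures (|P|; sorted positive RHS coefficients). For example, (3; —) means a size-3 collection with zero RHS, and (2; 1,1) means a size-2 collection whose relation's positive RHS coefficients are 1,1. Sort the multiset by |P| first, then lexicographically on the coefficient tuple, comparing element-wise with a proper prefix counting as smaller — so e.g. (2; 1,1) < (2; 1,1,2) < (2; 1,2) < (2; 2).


Σ has 19 primitive collections:

  • {0,9}:  v_{0} + v_{9} = v_{8} — sig = (2; 1)
  • {4,7}:  v_{4} + v_{7} = v_{5} — sig = (2; 1)
  • {2,6}:  v_{2} + v_{6} = v_{5} + v_{9} — sig = (2; 1,1)
  • {2,3}:  v_{2} + v_{3} = v_{1} + v_{4} + v_{8} — sig = (2; 1,1,1)
  • {0,10}:  v_{0} + v_{10} = v_{1} + v_{2} + v_{4} + v_{8} — sig = (2; 1,1,1,1)
  • {7,10}:  v_{7} + v_{10} = v_{1} + v_{2} + v_{5} + v_{9} — sig = (2; 1,1,1,1)
  • {0,2}:  v_{0} + v_{2} = v_{1} + v_{4} + v_{5} + 2·v_{8} — sig = (2; 1,1,1,2)
  • {2,7}:  v_{2} + v_{7} = v_{1} + 2·v_{5} + v_{8} + v_{9} — sig = (2; 1,1,1,2)
  • {6,10}:  v_{6} + v_{10} = v_{1} + v_{4} + v_{5} + 2·v_{9} — sig = (2; 1,1,1,2)
  • {3,10}:  v_{3} + v_{10} = 2·v_{1} + 2·v_{4} + v_{8} + v_{9} — sig = (2; 1,1,2,2)
  • {3,5,9}:  v_{3} + v_{5} + v_{9} = 0 — sig = (3; —)
  • {3,5,8}:  v_{3} + v_{5} + v_{8} = v_{0} — sig = (3; 1)
  • {0,1,6}:  v_{0} + v_{1} + v_{6} = v_{3} + v_{7} — sig = (3; 1,1)
  • {3,7,9}:  v_{3} + v_{7} + v_{9} = v_{1} + v_{6} + v_{8} — sig = (3; 1,1,1)
  • {5,8,10}:  v_{5} + v_{8} + v_{10} = 2·v_{2} — sig = (3; 2)
  • {1,4,6,8}:  v_{1} + v_{4} + v_{6} + v_{8} = 0 — sig = (4; —)
  • {1,2,4,9}:  v_{1} + v_{2} + v_{4} + v_{9} = v_{10} — sig = (4; 1)
  • {1,5,6,8}:  v_{1} + v_{5} + v_{6} + v_{8} = v_{7} — sig = (4; 1)
  • {1,4,5,8,9}:  v_{1} + v_{4} + v_{5} + v_{8} + v_{9} = v_{2} — sig = (5; 1)

Hence PRS(X_Σ) =
    |P|=2: 10 collections, coeffs (1), (1), (1,1), (1,1,1), (1,1,1,1), (1,1,1,1), (1,1,1,2), (1,1,1,2), (1,1,1,2), (1,1,2,2)
    |P|=3: 5 collections, coeffs (), (1), (1,1), (1,1,1), (2)
    |P|=4: 3 collections, coeffs (), (1), (1)
    |P|=5: 1 collection, coeffs (1)


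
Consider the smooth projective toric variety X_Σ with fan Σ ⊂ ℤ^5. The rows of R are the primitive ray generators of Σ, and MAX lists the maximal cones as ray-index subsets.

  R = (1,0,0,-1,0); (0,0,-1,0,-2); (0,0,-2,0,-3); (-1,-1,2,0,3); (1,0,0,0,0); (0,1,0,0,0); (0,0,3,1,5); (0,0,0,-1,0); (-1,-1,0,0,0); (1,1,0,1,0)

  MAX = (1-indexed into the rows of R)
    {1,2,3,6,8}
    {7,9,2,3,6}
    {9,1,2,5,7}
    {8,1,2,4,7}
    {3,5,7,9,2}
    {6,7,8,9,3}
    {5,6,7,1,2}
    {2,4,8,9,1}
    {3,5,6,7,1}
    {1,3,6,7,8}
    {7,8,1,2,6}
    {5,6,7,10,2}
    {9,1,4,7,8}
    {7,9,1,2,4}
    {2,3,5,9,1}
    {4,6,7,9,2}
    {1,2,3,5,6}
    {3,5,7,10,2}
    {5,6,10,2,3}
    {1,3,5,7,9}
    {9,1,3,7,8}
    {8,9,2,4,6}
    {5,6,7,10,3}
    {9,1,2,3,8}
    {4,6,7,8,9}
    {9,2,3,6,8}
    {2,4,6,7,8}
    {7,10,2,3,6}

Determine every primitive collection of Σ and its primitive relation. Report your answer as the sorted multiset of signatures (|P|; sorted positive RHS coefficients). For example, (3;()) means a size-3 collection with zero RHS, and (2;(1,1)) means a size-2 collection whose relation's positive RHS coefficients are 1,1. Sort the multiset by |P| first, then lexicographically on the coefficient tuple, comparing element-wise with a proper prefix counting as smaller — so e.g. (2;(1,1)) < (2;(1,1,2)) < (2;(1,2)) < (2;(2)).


Minimal non-faces — 14 found among 10 rays, 28 max cones:

  P = {3,4}:  v_{3} + v_{4} = v_{9} ; sig = (2;(1))
  P = {5,8}:  v_{5} + v_{8} = v_{1} ; sig = (2;(1))
  P = {4,10}:  v_{4} + v_{10} = v_{2} + v_{7} ; sig = (2;(1,1))
  P = {8,10}:  v_{8} + v_{10} = v_{5} + v_{6} ; sig = (2;(1,1))
  P = {9,10}:  v_{9} + v_{10} = v_{2} + v_{3} + v_{7} ; sig = (2;(1,1,1))
  P = {4,5}:  v_{4} + v_{5} = v_{1} + v_{2} + v_{7} + v_{9} ; sig = (2;(1,1,1,1))
  P = {1,10}:  v_{1} + v_{10} = 2·v_{5} + v_{6} ; sig = (2;(1,2))
  P = {5,6,9}:  v_{5} + v_{6} + v_{9} = 0 ; sig = (3;())
  P = {1,6,9}:  v_{1} + v_{6} + v_{9} = v_{8} ; sig = (3;(1))
  P = {1,4,6}:  v_{1} + v_{4} + v_{6} = v_{2} + v_{7} + 2·v_{8} ; sig = (3;(1,1,2))
  P = {2,3,7,8}:  v_{2} + v_{3} + v_{7} + v_{8} = 0 ; sig = (4;())
  P = {1,2,3,7}:  v_{1} + v_{2} + v_{3} + v_{7} = v_{5} ; sig = (4;(1))
  P = {2,7,8,9}:  v_{2} + v_{7} + v_{8} + v_{9} = v_{4} ; sig = (4;(1))
  P = {2,3,5,6,7}:  v_{2} + v_{3} + v_{5} + v_{6} + v_{7} = v_{10} ; sig = (5;(1))

Hence PRS(X_Σ) =
{ (2;(1)) ×2,  (2;(1,1)) ×2,  (2;(1,1,1)),  (2;(1,1,1,1)),  (2;(1,2)),  (3;()),  (3;(1)),  (3;(1,1,2)),  (4;()),  (4;(1)) ×2,  (5;(1)) }


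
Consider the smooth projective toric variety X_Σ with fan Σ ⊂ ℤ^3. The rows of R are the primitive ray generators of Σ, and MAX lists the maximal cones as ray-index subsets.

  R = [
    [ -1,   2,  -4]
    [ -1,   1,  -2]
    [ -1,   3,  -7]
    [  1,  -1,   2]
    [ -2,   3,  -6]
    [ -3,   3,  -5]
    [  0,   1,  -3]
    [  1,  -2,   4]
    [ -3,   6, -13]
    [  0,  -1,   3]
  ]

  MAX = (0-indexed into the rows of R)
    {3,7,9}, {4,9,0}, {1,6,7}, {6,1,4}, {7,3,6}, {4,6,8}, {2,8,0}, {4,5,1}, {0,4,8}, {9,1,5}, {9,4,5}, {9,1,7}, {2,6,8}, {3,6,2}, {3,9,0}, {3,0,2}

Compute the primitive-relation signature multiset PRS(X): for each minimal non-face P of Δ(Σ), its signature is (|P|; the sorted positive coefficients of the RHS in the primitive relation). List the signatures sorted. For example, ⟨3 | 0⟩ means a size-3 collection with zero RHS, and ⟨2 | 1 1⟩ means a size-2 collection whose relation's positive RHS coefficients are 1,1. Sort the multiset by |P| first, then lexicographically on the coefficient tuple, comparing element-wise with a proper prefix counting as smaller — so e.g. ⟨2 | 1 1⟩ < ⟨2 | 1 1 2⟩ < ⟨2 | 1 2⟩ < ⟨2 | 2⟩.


22 minimal non-faces of Δ(Σ) (on 10 rays):

  P = {0,7}:  v_{0} + v_{7} = 0  ⇒ sig = ⟨2 | 0⟩
  P = {1,3}:  v_{1} + v_{3} = 0  ⇒ sig = ⟨2 | 0⟩
  P = {6,9}:  v_{6} + v_{9} = 0  ⇒ sig = ⟨2 | 0⟩
  P = {0,1}:  v_{0} + v_{1} = v_{4}  ⇒ sig = ⟨2 | 1⟩
  P = {0,6}:  v_{0} + v_{6} = v_{2}  ⇒ sig = ⟨2 | 1⟩
  P = {2,4}:  v_{2} + v_{4} = v_{8}  ⇒ sig = ⟨2 | 1⟩
  P = {2,7}:  v_{2} + v_{7} = v_{6}  ⇒ sig = ⟨2 | 1⟩
  P = {2,9}:  v_{2} + v_{9} = v_{0}  ⇒ sig = ⟨2 | 1⟩
  P = {3,4}:  v_{3} + v_{4} = v_{0}  ⇒ sig = ⟨2 | 1⟩
  P = {4,7}:  v_{4} + v_{7} = v_{1}  ⇒ sig = ⟨2 | 1⟩
  P = {1,2}:  v_{1} + v_{2} = v_{4} + v_{6}  ⇒ sig = ⟨2 | 1 1⟩
  P = {3,5}:  v_{3} + v_{5} = v_{4} + v_{9}  ⇒ sig = ⟨2 | 1 1⟩
  P = {3,8}:  v_{3} + v_{8} = v_{0} + v_{2}  ⇒ sig = ⟨2 | 1 1⟩
  P = {5,6}:  v_{5} + v_{6} = v_{1} + v_{4}  ⇒ sig = ⟨2 | 1 1⟩
  P = {7,8}:  v_{7} + v_{8} = v_{4} + v_{6}  ⇒ sig = ⟨2 | 1 1⟩
  P = {8,9}:  v_{8} + v_{9} = v_{0} + v_{4}  ⇒ sig = ⟨2 | 1 1⟩
  P = {0,5}:  v_{0} + v_{5} = 2·v_{4} + v_{9}  ⇒ sig = ⟨2 | 1 2⟩
  P = {1,8}:  v_{1} + v_{8} = 2·v_{4} + v_{6}  ⇒ sig = ⟨2 | 1 2⟩
  P = {5,7}:  v_{5} + v_{7} = 2·v_{1} + v_{9}  ⇒ sig = ⟨2 | 1 2⟩
  P = {2,5}:  v_{2} + v_{5} = 2·v_{4}  ⇒ sig = ⟨2 | 2⟩
  P = {5,8}:  v_{5} + v_{8} = 3·v_{4}  ⇒ sig = ⟨2 | 3⟩
  P = {1,4,9}:  v_{1} + v_{4} + v_{9} = v_{5}  ⇒ sig = ⟨3 | 1⟩

Hence PRS(X_Σ) =
    |P|=2: 21 collections, coeffs (), (), (), (1), (1), (1), (1), (1), (1), (1), (1,1), (1,1), (1,1), (1,1), (1,1), (1,1), (1,2), (1,2), (1,2), (2), (3)
    |P|=3: 1 collection, coeffs (1)


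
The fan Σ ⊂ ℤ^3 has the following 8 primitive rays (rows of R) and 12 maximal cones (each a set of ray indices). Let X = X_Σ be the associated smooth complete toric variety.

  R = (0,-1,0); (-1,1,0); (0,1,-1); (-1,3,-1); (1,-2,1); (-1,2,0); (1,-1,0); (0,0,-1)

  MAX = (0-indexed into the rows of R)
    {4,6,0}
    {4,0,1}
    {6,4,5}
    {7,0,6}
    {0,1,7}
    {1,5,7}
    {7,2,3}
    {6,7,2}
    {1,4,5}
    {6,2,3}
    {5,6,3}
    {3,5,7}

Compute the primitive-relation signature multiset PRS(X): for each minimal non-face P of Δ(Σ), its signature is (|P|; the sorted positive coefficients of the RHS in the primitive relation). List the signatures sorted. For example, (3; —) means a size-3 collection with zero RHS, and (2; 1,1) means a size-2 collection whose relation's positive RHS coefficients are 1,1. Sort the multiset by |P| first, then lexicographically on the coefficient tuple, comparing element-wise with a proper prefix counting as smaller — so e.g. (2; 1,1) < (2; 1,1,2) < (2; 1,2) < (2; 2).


|primitive collections| = 12. Relations:

  • {1,6}:  v_{1} + v_{6} = 0  ⟹  sig = (2; —)
  • {0,2}:  v_{0} + v_{2} = v_{7}  ⟹  sig = (2; 1)
  • {0,5}:  v_{0} + v_{5} = v_{1}  ⟹  sig = (2; 1)
  • {2,4}:  v_{2} + v_{4} = v_{6}  ⟹  sig = (2; 1)
  • {2,5}:  v_{2} + v_{5} = v_{3}  ⟹  sig = (2; 1)
  • {0,3}:  v_{0} + v_{3} = v_{5} + v_{7}  ⟹  sig = (2; 1,1)
  • {1,2}:  v_{1} + v_{2} = v_{5} + v_{7}  ⟹  sig = (2; 1,1)
  • {3,4}:  v_{3} + v_{4} = v_{5} + v_{6}  ⟹  sig = (2; 1,1)
  • {4,7}:  v_{4} + v_{7} = v_{0} + v_{6}  ⟹  sig = (2; 1,1)
  • {1,3}:  v_{1} + v_{3} = 2·v_{5} + v_{7}  ⟹  sig = (2; 1,2)
  • {5,6,7}:  v_{5} + v_{6} + v_{7} = v_{2}  ⟹  sig = (3; 1)
  • {3,6,7}:  v_{3} + v_{6} + v_{7} = 2·v_{2}  ⟹  sig = (3; 2)

Sorted signature multiset PRS(X):
    (2; —)
    (2; 1)
    (2; 1)
    (2; 1)
    (2; 1)
    (2; 1,1)
    (2; 1,1)
    (2; 1,1)
    (2; 1,1)
    (2; 1,2)
    (3; 1)
    (3; 2)


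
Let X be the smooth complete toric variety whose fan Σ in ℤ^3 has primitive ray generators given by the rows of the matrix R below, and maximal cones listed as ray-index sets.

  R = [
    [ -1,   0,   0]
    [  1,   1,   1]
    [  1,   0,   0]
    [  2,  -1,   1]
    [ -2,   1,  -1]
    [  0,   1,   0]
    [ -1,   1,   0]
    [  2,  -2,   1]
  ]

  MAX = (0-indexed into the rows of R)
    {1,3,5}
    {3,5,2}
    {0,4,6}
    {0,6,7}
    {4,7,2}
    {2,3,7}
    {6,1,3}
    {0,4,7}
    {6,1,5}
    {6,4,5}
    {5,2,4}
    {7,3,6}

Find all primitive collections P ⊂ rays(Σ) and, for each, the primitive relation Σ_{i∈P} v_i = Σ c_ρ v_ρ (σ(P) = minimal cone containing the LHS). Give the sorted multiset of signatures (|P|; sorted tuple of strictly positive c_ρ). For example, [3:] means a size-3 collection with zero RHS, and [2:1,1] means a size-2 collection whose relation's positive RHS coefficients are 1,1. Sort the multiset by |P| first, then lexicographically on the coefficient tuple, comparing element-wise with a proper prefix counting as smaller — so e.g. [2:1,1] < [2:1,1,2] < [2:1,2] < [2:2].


12 minimal non-faces of Δ(Σ) (on 8 rays):

  P = {0,2}:  v_{0} + v_{2} = 0  →  sig = [2:]
  P = {3,4}:  v_{3} + v_{4} = 0  →  sig = [2:]
  P = {0,5}:  v_{0} + v_{5} = v_{6}  →  sig = [2:1]
  P = {2,6}:  v_{2} + v_{6} = v_{5}  →  sig = [2:1]
  P = {5,7}:  v_{5} + v_{7} = v_{3}  →  sig = [2:1]
  P = {0,3}:  v_{0} + v_{3} = v_{6} + v_{7}  →  sig = [2:1,1]
  P = {1,4}:  v_{1} + v_{4} = v_{5} + v_{6}  →  sig = [2:1,1]
  P = {0,1}:  v_{0} + v_{1} = v_{3} + 2·v_{6}  →  sig = [2:1,2]
  P = {1,2}:  v_{1} + v_{2} = v_{3} + 2·v_{5}  →  sig = [2:1,2]
  P = {1,7}:  v_{1} + v_{7} = 2·v_{3} + v_{6}  →  sig = [2:1,2]
  P = {3,5,6}:  v_{3} + v_{5} + v_{6} = v_{1}  →  sig = [3:1]
  P = {4,6,7}:  v_{4} + v_{6} + v_{7} = v_{0}  →  sig = [3:1]

so the primitive-relation signature multiset is
    |P|=2: 10 collections, coeffs (), (), (1), (1), (1), (1,1), (1,1), (1,2), (1,2), (1,2)
    |P|=3: 2 collections, coeffs (1), (1)


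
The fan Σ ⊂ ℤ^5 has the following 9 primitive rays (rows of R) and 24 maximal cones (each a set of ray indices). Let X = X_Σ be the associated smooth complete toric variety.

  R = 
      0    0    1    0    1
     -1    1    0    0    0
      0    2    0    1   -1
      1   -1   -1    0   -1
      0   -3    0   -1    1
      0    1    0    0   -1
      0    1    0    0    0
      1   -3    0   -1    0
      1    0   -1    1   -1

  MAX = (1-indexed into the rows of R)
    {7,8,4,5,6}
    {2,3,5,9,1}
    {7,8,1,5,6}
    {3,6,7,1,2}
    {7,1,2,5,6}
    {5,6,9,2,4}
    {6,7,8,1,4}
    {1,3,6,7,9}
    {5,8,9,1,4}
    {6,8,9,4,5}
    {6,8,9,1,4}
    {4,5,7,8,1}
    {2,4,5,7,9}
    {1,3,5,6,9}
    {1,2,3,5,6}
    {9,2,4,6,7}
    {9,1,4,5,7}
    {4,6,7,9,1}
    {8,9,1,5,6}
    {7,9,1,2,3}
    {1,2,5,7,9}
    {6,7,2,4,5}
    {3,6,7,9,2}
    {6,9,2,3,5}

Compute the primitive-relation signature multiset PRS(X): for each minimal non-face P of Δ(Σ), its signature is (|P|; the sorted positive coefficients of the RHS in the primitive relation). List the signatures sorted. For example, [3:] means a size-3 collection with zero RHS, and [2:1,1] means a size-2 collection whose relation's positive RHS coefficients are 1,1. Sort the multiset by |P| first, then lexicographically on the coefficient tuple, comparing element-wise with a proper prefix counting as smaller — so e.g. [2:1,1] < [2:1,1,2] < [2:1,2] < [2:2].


Minimal non-faces — 9 found among 9 rays, 24 max cones:

  P = {2,8}:  v_{2} + v_{8} = v_{5} + v_{6}  so sig = [2:1,1]
  P = {3,4}:  v_{3} + v_{4} = v_{6} + v_{9}  so sig = [2:1,1]
  P = {3,8}:  v_{3} + v_{8} = v_{1} + v_{5} + 2·v_{6} + v_{9}  so sig = [2:1,1,1,2]
  P = {1,2,4}:  v_{1} + v_{2} + v_{4} = 0  so sig = [3:]
  P = {3,5,7}:  v_{3} + v_{5} + v_{7} = 0  so sig = [3:]
  P = {7,8,9}:  v_{7} + v_{8} + v_{9} = v_{1} + 2·v_{4}  so sig = [3:1,2]
  P = {1,2,6,9}:  v_{1} + v_{2} + v_{6} + v_{9} = v_{3}  so sig = [4:1]
  P = {1,4,5,6}:  v_{1} + v_{4} + v_{5} + v_{6} = v_{8}  so sig = [4:1]
  P = {5,6,7,9}:  v_{5} + v_{6} + v_{7} + v_{9} = v_{4}  so sig = [4:1]

Sorted signature multiset PRS(X):
    [2:1,1]
    [2:1,1]
    [2:1,1,1,2]
    [3:]
    [3:]
    [3:1,2]
    [4:1]
    [4:1]
    [4:1]


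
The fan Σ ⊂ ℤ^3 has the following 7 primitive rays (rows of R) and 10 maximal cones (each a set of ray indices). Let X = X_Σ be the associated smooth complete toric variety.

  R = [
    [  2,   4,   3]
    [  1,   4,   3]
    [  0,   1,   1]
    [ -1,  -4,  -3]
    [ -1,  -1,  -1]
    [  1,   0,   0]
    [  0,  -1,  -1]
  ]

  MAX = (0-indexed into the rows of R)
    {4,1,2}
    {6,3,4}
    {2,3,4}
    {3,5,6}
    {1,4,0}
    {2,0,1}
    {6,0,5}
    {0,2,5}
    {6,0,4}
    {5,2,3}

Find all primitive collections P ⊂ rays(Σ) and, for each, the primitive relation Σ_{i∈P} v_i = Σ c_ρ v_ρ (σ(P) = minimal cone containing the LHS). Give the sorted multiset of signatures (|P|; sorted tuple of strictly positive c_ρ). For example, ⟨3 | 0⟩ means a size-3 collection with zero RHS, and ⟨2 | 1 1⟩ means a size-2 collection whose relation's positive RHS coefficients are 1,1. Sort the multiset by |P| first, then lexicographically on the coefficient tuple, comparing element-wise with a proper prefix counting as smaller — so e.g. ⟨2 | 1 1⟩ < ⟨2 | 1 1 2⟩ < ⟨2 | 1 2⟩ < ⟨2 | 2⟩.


7 minimal non-faces of Δ(Σ) (on 7 rays):

  • {1,3}:  v_{1} + v_{3} = 0  ⇒ sig = ⟨2 | 0⟩
  • {2,6}:  v_{2} + v_{6} = 0  ⇒ sig = ⟨2 | 0⟩
  • {0,3}:  v_{0} + v_{3} = v_{5}  ⇒ sig = ⟨2 | 1⟩
  • {1,5}:  v_{1} + v_{5} = v_{0}  ⇒ sig = ⟨2 | 1⟩
  • {4,5}:  v_{4} + v_{5} = v_{6}  ⇒ sig = ⟨2 | 1⟩
  • {1,6}:  v_{1} + v_{6} = v_{0} + v_{4}  ⇒ sig = ⟨2 | 1 1⟩
  • {0,2,4}:  v_{0} + v_{2} + v_{4} = v_{1}  ⇒ sig = ⟨3 | 1⟩

so the primitive-relation signature multiset is
[⟨2 | 0⟩, ⟨2 | 0⟩, ⟨2 | 1⟩, ⟨2 | 1⟩, ⟨2 | 1⟩, ⟨2 | 1 1⟩, ⟨3 | 1⟩]


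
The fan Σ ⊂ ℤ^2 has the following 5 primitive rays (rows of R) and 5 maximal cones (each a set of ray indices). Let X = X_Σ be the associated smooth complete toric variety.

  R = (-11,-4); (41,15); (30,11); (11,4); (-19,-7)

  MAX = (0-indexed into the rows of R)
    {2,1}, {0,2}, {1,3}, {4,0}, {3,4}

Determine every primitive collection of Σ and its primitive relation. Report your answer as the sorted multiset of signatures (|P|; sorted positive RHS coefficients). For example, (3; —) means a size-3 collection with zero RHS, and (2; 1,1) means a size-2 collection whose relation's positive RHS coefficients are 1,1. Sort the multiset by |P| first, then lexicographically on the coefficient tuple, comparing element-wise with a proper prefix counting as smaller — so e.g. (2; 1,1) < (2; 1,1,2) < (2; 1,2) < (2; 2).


Σ has 5 primitive collections:

  • {0,3}:  v_{0} + v_{3} = 0  →  sig = (2; —)
  • {0,1}:  v_{0} + v_{1} = v_{2}  →  sig = (2; 1)
  • {2,3}:  v_{2} + v_{3} = v_{1}  →  sig = (2; 1)
  • {2,4}:  v_{2} + v_{4} = v_{3}  →  sig = (2; 1)
  • {1,4}:  v_{1} + v_{4} = 2·v_{3}  →  sig = (2; 2)

Sorted signature multiset PRS(X):
    (2; —)
    (2; 1)
    (2; 1)
    (2; 1)
    (2; 2)


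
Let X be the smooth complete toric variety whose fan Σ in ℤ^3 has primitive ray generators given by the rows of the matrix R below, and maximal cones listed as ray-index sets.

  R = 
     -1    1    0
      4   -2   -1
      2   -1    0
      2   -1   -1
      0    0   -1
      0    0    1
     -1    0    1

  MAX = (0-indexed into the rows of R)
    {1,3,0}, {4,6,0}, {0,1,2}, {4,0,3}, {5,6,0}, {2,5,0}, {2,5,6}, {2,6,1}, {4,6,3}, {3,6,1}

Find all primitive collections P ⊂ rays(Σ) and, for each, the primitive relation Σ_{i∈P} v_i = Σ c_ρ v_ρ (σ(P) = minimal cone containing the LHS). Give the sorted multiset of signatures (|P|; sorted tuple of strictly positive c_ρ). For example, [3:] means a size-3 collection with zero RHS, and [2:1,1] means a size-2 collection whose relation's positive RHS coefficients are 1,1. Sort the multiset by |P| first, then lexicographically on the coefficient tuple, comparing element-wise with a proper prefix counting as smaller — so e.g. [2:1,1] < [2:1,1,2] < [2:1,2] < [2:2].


9 collections generate NE(X_Σ); each relation:

  {4,5}:  v_{4} + v_{5} = 0  →  sig = [2:]
  {2,3}:  v_{2} + v_{3} = v_{1}  →  sig = [2:1]
  {2,4}:  v_{2} + v_{4} = v_{3}  →  sig = [2:1]
  {3,5}:  v_{3} + v_{5} = v_{2}  →  sig = [2:1]
  {1,4}:  v_{1} + v_{4} = 2·v_{3}  →  sig = [2:2]
  {1,5}:  v_{1} + v_{5} = 2·v_{2}  →  sig = [2:2]
  {0,3,6}:  v_{0} + v_{3} + v_{6} = 0  →  sig = [3:]
  {0,1,6}:  v_{0} + v_{1} + v_{6} = v_{2}  →  sig = [3:1]
  {0,2,6}:  v_{0} + v_{2} + v_{6} = v_{5}  →  sig = [3:1]

so the primitive-relation signature multiset is
    |P|=2: 6 collections, coeffs (), (1), (1), (1), (2), (2)
    |P|=3: 3 collections, coeffs (), (1), (1)


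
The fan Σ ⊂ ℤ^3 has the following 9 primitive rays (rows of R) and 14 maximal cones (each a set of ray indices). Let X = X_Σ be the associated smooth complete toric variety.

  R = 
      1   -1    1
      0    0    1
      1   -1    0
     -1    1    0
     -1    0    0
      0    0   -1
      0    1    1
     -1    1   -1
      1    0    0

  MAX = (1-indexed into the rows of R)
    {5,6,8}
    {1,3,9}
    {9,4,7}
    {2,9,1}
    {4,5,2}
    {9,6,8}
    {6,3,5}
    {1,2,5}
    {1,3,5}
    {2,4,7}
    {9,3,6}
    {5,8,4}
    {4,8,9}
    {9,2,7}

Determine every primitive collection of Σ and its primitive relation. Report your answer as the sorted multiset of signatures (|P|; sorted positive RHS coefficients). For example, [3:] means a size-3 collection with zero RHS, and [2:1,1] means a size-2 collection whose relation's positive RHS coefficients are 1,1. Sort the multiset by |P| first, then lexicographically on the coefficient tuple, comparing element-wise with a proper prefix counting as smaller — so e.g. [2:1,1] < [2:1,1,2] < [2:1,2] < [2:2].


16 collections generate NE(X_Σ); each relation:

  • {1,8}:  v_{1} + v_{8} = 0 — sig = [2:]
  • {2,6}:  v_{2} + v_{6} = 0 — sig = [2:]
  • {3,4}:  v_{3} + v_{4} = 0 — sig = [2:]
  • {5,9}:  v_{5} + v_{9} = 0 — sig = [2:]
  • {1,4}:  v_{1} + v_{4} = v_{2} — sig = [2:1]
  • {1,6}:  v_{1} + v_{6} = v_{3} — sig = [2:1]
  • {2,3}:  v_{2} + v_{3} = v_{1} — sig = [2:1]
  • {2,8}:  v_{2} + v_{8} = v_{4} — sig = [2:1]
  • {3,8}:  v_{3} + v_{8} = v_{6} — sig = [2:1]
  • {4,6}:  v_{4} + v_{6} = v_{8} — sig = [2:1]
  • {3,7}:  v_{3} + v_{7} = v_{2} + v_{9} — sig = [2:1,1]
  • {5,7}:  v_{5} + v_{7} = v_{2} + v_{4} — sig = [2:1,1]
  • {6,7}:  v_{6} + v_{7} = v_{4} + v_{9} — sig = [2:1,1]
  • {1,7}:  v_{1} + v_{7} = 2·v_{2} + v_{9} — sig = [2:1,2]
  • {7,8}:  v_{7} + v_{8} = 2·v_{4} + v_{9} — sig = [2:1,2]
  • {2,4,9}:  v_{2} + v_{4} + v_{9} = v_{7} — sig = [3:1]

so the primitive-relation signature multiset is
[[2:], [2:], [2:], [2:], [2:1], [2:1], [2:1], [2:1], [2:1], [2:1], [2:1,1], [2:1,1], [2:1,1], [2:1,2], [2:1,2], [3:1]]


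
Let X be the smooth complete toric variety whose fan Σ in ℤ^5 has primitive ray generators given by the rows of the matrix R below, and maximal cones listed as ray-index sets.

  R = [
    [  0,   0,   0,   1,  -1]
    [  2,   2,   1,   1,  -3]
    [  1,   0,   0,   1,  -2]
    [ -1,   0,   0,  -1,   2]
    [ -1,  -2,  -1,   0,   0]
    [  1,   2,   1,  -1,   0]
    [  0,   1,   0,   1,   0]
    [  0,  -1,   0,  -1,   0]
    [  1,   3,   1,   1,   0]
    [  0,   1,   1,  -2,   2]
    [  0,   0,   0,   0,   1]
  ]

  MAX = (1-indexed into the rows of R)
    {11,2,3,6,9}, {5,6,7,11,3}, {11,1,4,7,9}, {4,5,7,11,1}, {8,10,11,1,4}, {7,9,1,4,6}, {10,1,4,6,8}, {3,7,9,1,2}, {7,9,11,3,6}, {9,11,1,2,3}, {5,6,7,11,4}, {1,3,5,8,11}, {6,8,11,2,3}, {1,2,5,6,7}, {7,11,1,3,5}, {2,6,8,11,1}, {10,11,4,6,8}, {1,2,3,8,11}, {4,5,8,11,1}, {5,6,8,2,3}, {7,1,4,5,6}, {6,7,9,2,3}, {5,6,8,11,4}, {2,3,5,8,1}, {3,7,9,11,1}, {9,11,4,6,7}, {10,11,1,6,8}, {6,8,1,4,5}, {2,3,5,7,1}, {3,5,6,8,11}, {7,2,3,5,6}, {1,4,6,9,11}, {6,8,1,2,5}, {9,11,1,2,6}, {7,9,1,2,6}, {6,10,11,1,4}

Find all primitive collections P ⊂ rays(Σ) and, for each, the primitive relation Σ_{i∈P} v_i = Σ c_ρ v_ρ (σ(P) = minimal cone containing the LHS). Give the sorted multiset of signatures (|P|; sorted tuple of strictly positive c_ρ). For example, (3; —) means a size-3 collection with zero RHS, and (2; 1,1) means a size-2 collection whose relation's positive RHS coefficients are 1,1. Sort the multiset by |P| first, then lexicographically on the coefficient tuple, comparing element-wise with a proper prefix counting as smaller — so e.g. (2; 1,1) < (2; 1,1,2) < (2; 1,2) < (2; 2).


The 16 primitive collections of Σ (r=11, n=5):

  P={3,4}:  v_{3} + v_{4} = 0  ⇒ sig = (2; —)
  P={7,8}:  v_{7} + v_{8} = 0  ⇒ sig = (2; —)
  P={5,9}:  v_{5} + v_{9} = v_{7}  ⇒ sig = (2; 1)
  P={2,4}:  v_{2} + v_{4} = v_{1} + v_{6}  ⇒ sig = (2; 1,1)
  P={5,10}:  v_{5} + v_{10} = v_{4} + v_{8}  ⇒ sig = (2; 1,1)
  P={8,9}:  v_{8} + v_{9} = v_{1} + v_{6} + v_{11}  ⇒ sig = (2; 1,1,1)
  P={3,10}:  v_{3} + v_{10} = v_{1} + v_{6} + v_{8} + v_{11}  ⇒ sig = (2; 1,1,1,1)
  P={7,10}:  v_{7} + v_{10} = v_{1} + v_{4} + v_{6} + v_{11}  ⇒ sig = (2; 1,1,1,1)
  P={2,10}:  v_{2} + v_{10} = 2·v_{1} + 2·v_{6} + v_{8} + v_{11}  ⇒ sig = (2; 1,1,2,2)
  P={9,10}:  v_{9} + v_{10} = 2·v_{1} + v_{4} + 2·v_{6} + 2·v_{11}  ⇒ sig = (2; 1,2,2,2)
  P={1,3,6}:  v_{1} + v_{3} + v_{6} = v_{2}  ⇒ sig = (3; 1)
  P={2,5,11}:  v_{2} + v_{5} + v_{11} = v_{3}  ⇒ sig = (3; 1)
  P={2,7,11}:  v_{2} + v_{7} + v_{11} = v_{3} + v_{9}  ⇒ sig = (3; 1,1)
  P={1,5,6,11}:  v_{1} + v_{5} + v_{6} + v_{11} = 0  ⇒ sig = (4; —)
  P={1,6,7,11}:  v_{1} + v_{6} + v_{7} + v_{11} = v_{9}  ⇒ sig = (4; 1)
  P={1,4,6,8,11}:  v_{1} + v_{4} + v_{6} + v_{8} + v_{11} = v_{10}  ⇒ sig = (5; 1)

Signatures (|P|; sorted positive RHS coefficients), sorted:
[(2; —), (2; —), (2; 1), (2; 1,1), (2; 1,1), (2; 1,1,1), (2; 1,1,1,1), (2; 1,1,1,1), (2; 1,1,2,2), (2; 1,2,2,2), (3; 1), (3; 1), (3; 1,1), (4; —), (4; 1), (5; 1)]


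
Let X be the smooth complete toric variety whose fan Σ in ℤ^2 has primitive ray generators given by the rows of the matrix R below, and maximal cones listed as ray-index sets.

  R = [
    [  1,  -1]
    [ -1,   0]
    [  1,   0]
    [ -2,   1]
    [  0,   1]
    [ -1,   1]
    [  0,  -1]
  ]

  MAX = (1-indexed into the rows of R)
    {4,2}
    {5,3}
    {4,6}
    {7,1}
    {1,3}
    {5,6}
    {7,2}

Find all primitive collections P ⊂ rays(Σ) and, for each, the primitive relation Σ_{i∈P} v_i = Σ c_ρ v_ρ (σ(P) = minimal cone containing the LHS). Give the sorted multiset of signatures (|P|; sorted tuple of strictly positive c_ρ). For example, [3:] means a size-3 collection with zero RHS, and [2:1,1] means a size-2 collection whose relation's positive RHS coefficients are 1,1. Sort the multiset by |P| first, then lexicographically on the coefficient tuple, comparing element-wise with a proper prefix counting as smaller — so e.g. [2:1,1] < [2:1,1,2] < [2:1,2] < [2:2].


|primitive collections| = 14. Relations:

  P={1,6}:  v_{1} + v_{6} = 0 ; sig = [2:]
  P={2,3}:  v_{2} + v_{3} = 0 ; sig = [2:]
  P={5,7}:  v_{5} + v_{7} = 0 ; sig = [2:]
  P={1,2}:  v_{1} + v_{2} = v_{7} ; sig = [2:1]
  P={1,4}:  v_{1} + v_{4} = v_{2} ; sig = [2:1]
  P={1,5}:  v_{1} + v_{5} = v_{3} ; sig = [2:1]
  P={2,5}:  v_{2} + v_{5} = v_{6} ; sig = [2:1]
  P={2,6}:  v_{2} + v_{6} = v_{4} ; sig = [2:1]
  P={3,4}:  v_{3} + v_{4} = v_{6} ; sig = [2:1]
  P={3,6}:  v_{3} + v_{6} = v_{5} ; sig = [2:1]
  P={3,7}:  v_{3} + v_{7} = v_{1} ; sig = [2:1]
  P={6,7}:  v_{6} + v_{7} = v_{2} ; sig = [2:1]
  P={4,5}:  v_{4} + v_{5} = 2·v_{6} ; sig = [2:2]
  P={4,7}:  v_{4} + v_{7} = 2·v_{2} ; sig = [2:2]

Sorted signature multiset PRS(X):
[[2:], [2:], [2:], [2:1], [2:1], [2:1], [2:1], [2:1], [2:1], [2:1], [2:1], [2:1], [2:2], [2:2]]


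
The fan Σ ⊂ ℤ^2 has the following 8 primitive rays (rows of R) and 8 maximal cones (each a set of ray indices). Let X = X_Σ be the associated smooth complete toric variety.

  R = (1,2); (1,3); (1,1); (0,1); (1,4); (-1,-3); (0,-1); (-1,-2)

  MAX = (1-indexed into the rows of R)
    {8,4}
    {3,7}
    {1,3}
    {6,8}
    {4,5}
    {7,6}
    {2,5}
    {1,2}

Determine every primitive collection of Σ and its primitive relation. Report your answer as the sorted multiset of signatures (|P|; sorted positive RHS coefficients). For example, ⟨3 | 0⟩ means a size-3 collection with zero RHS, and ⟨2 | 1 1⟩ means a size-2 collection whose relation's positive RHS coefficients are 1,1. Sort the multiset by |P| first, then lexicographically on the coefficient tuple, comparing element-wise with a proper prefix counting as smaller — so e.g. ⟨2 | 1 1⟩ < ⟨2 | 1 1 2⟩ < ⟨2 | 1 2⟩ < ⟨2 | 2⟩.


20 collections generate NE(X_Σ); each relation:

  {1,8}:  v_{1} + v_{8} = 0  →  sig = ⟨2 | 0⟩
  {2,6}:  v_{2} + v_{6} = 0  →  sig = ⟨2 | 0⟩
  {4,7}:  v_{4} + v_{7} = 0  →  sig = ⟨2 | 0⟩
  {1,4}:  v_{1} + v_{4} = v_{2}  →  sig = ⟨2 | 1⟩
  {1,6}:  v_{1} + v_{6} = v_{7}  →  sig = ⟨2 | 1⟩
  {1,7}:  v_{1} + v_{7} = v_{3}  →  sig = ⟨2 | 1⟩
  {2,4}:  v_{2} + v_{4} = v_{5}  →  sig = ⟨2 | 1⟩
  {2,7}:  v_{2} + v_{7} = v_{1}  →  sig = ⟨2 | 1⟩
  {2,8}:  v_{2} + v_{8} = v_{4}  →  sig = ⟨2 | 1⟩
  {3,4}:  v_{3} + v_{4} = v_{1}  →  sig = ⟨2 | 1⟩
  {3,8}:  v_{3} + v_{8} = v_{7}  →  sig = ⟨2 | 1⟩
  {4,6}:  v_{4} + v_{6} = v_{8}  →  sig = ⟨2 | 1⟩
  {5,6}:  v_{5} + v_{6} = v_{4}  →  sig = ⟨2 | 1⟩
  {5,7}:  v_{5} + v_{7} = v_{2}  →  sig = ⟨2 | 1⟩
  {7,8}:  v_{7} + v_{8} = v_{6}  →  sig = ⟨2 | 1⟩
  {3,5}:  v_{3} + v_{5} = v_{1} + v_{2}  →  sig = ⟨2 | 1 1⟩
  {1,5}:  v_{1} + v_{5} = 2·v_{2}  →  sig = ⟨2 | 2⟩
  {2,3}:  v_{2} + v_{3} = 2·v_{1}  →  sig = ⟨2 | 2⟩
  {3,6}:  v_{3} + v_{6} = 2·v_{7}  →  sig = ⟨2 | 2⟩
  {5,8}:  v_{5} + v_{8} = 2·v_{4}  →  sig = ⟨2 | 2⟩

so the primitive-relation signature multiset is
    ⟨2 | 0⟩
    ⟨2 | 0⟩
    ⟨2 | 0⟩
    ⟨2 | 1⟩
    ⟨2 | 1⟩
    ⟨2 | 1⟩
    ⟨2 | 1⟩
    ⟨2 | 1⟩
    ⟨2 | 1⟩
    ⟨2 | 1⟩
    ⟨2 | 1⟩
    ⟨2 | 1⟩
    ⟨2 | 1⟩
    ⟨2 | 1⟩
    ⟨2 | 1⟩
    ⟨2 | 1 1⟩
    ⟨2 | 2⟩
    ⟨2 | 2⟩
    ⟨2 | 2⟩
    ⟨2 | 2⟩


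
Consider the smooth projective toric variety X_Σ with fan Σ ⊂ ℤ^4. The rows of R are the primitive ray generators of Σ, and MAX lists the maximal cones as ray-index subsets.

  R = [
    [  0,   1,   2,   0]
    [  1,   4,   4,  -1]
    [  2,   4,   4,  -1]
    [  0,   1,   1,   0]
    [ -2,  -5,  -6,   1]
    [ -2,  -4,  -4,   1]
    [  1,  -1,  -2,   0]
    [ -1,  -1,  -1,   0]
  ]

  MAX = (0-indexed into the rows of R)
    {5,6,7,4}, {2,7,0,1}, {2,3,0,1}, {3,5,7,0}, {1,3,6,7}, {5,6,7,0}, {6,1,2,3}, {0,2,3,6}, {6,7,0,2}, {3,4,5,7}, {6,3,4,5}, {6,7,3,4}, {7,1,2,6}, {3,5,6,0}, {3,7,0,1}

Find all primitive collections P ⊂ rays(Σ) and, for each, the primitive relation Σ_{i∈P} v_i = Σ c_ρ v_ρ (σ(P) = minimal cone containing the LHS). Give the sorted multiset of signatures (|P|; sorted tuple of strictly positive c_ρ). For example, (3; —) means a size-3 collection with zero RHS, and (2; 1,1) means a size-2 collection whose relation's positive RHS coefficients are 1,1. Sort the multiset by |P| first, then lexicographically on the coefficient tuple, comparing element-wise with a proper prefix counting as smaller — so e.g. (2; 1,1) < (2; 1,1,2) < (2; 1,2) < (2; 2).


Σ has 9 primitive collections:

  P={2,5}:  v_{2} + v_{5} = 0  ⟹  sig = (2; —)
  P={0,4}:  v_{0} + v_{4} = v_{5}  ⟹  sig = (2; 1)
  P={1,5}:  v_{1} + v_{5} = v_{3} + v_{7}  ⟹  sig = (2; 1,1)
  P={2,4}:  v_{2} + v_{4} = v_{3} + v_{6} + v_{7}  ⟹  sig = (2; 1,1,1)
  P={1,4}:  v_{1} + v_{4} = 2·v_{3} + v_{6} + 2·v_{7}  ⟹  sig = (2; 1,2,2)
  P={0,1,6}:  v_{0} + v_{1} + v_{6} = v_{2}  ⟹  sig = (3; 1)
  P={2,3,7}:  v_{2} + v_{3} + v_{7} = v_{1}  ⟹  sig = (3; 1)
  P={0,3,6,7}:  v_{0} + v_{3} + v_{6} + v_{7} = 0  ⟹  sig = (4; —)
  P={3,5,6,7}:  v_{3} + v_{5} + v_{6} + v_{7} = v_{4}  ⟹  sig = (4; 1)

so the primitive-relation signature multiset is
    (2; —)
    (2; 1)
    (2; 1,1)
    (2; 1,1,1)
    (2; 1,2,2)
    (3; 1)
    (3; 1)
    (4; —)
    (4; 1)


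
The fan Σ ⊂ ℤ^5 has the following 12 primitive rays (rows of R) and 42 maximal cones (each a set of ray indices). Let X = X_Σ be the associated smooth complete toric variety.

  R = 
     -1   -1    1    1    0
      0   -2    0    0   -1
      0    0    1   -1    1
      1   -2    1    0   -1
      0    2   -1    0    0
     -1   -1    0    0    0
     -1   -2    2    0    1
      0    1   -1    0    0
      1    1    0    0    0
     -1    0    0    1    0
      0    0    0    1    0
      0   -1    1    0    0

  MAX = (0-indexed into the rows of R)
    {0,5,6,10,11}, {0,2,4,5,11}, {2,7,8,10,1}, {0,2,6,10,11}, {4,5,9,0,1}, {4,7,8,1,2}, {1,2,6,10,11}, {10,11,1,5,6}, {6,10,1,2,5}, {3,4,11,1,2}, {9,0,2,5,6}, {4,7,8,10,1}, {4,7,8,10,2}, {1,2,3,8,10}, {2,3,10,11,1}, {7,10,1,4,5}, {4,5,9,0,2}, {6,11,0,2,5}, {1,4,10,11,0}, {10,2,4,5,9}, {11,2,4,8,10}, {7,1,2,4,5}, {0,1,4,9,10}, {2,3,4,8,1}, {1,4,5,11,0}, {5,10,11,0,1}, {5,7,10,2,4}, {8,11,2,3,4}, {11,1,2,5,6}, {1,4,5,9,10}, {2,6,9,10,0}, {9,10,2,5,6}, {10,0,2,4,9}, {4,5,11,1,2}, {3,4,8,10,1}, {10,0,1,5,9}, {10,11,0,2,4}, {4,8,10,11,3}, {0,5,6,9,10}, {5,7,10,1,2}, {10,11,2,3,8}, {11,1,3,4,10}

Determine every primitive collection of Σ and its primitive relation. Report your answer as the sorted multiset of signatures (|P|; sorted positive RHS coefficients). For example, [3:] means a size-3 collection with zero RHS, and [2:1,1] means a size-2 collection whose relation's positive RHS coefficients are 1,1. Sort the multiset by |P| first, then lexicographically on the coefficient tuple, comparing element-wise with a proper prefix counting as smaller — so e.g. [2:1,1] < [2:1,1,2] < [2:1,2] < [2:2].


Σ has 26 primitive collections:

  • {5,8}:  v_{5} + v_{8} = 0 ; sig = [2:]
  • {7,11}:  v_{7} + v_{11} = 0 ; sig = [2:]
  • {0,7}:  v_{0} + v_{7} = v_{9} ; sig = [2:1]
  • {9,11}:  v_{9} + v_{11} = v_{0} ; sig = [2:1]
  • {3,5}:  v_{3} + v_{5} = v_{1} + v_{11} ; sig = [2:1,1]
  • {3,7}:  v_{3} + v_{7} = v_{1} + v_{8} ; sig = [2:1,1]
  • {4,6}:  v_{4} + v_{6} = v_{2} + v_{9} ; sig = [2:1,1]
  • {6,7}:  v_{6} + v_{7} = v_{2} + v_{5} + v_{10} ; sig = [2:1,1,1]
  • {6,8}:  v_{6} + v_{8} = v_{2} + v_{10} + v_{11} ; sig = [2:1,1,1]
  • {7,9}:  v_{7} + v_{9} = v_{4} + v_{5} + v_{10} ; sig = [2:1,1,1]
  • {8,9}:  v_{8} + v_{9} = v_{4} + v_{10} + v_{11} ; sig = [2:1,1,1]
  • {3,6}:  v_{3} + v_{6} = v_{1} + v_{2} + v_{10} + 2·v_{11} ; sig = [2:1,1,1,2]
  • {3,9}:  v_{3} + v_{9} = v_{1} + v_{4} + v_{10} + 2·v_{11} ; sig = [2:1,1,1,2]
  • {0,3}:  v_{0} + v_{3} = v_{1} + v_{4} + v_{10} + 3·v_{11} ; sig = [2:1,1,1,3]
  • {0,8}:  v_{0} + v_{8} = v_{4} + v_{10} + 2·v_{11} ; sig = [2:1,1,2]
  • {1,8,11}:  v_{1} + v_{8} + v_{11} = v_{3} ; sig = [3:1]
  • {1,2,9}:  v_{1} + v_{2} + v_{9} = v_{5} + v_{11} ; sig = [3:1,1]
  • {0,1,2}:  v_{0} + v_{1} + v_{2} = v_{5} + 2·v_{11} ; sig = [3:1,2]
  • {1,6,9}:  v_{1} + v_{6} + v_{9} = 2·v_{5} + v_{10} + 2·v_{11} ; sig = [3:1,2,2]
  • {0,1,6}:  v_{0} + v_{1} + v_{6} = 2·v_{5} + v_{10} + 3·v_{11} ; sig = [3:1,2,3]
  • {1,2,4,10}:  v_{1} + v_{2} + v_{4} + v_{10} = 0 ; sig = [4:]
  • {2,5,10,11}:  v_{2} + v_{5} + v_{10} + v_{11} = v_{6} ; sig = [4:1]
  • {4,5,10,11}:  v_{4} + v_{5} + v_{10} + v_{11} = v_{9} ; sig = [4:1]
  • {0,2,5,10}:  v_{0} + v_{2} + v_{5} + v_{10} = v_{6} + v_{9} ; sig = [4:1,1]
  • {2,3,4,10}:  v_{2} + v_{3} + v_{4} + v_{10} = v_{8} + v_{11} ; sig = [4:1,1]
  • {0,4,5,10}:  v_{0} + v_{4} + v_{5} + v_{10} = 2·v_{9} ; sig = [4:2]

Hence PRS(X_Σ) =
[[2:], [2:], [2:1], [2:1], [2:1,1], [2:1,1], [2:1,1], [2:1,1,1], [2:1,1,1], [2:1,1,1], [2:1,1,1], [2:1,1,1,2], [2:1,1,1,2], [2:1,1,1,3], [2:1,1,2], [3:1], [3:1,1], [3:1,2], [3:1,2,2], [3:1,2,3], [4:], [4:1], [4:1], [4:1,1], [4:1,1], [4:2]]


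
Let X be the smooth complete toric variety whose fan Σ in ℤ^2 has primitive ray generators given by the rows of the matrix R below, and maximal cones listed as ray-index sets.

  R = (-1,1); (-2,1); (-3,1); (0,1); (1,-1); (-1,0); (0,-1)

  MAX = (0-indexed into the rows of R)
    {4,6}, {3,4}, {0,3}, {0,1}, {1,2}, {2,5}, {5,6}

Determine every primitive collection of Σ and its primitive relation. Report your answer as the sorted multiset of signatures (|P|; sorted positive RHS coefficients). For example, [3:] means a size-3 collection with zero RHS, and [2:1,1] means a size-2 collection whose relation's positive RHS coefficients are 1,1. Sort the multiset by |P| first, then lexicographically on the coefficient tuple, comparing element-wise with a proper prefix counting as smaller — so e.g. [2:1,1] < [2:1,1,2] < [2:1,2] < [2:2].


|primitive collections| = 14. Relations:

  P = {0,4}:  v_{0} + v_{4} = 0  so sig = [2:]
  P = {3,6}:  v_{3} + v_{6} = 0  so sig = [2:]
  P = {0,5}:  v_{0} + v_{5} = v_{1}  so sig = [2:1]
  P = {0,6}:  v_{0} + v_{6} = v_{5}  so sig = [2:1]
  P = {1,4}:  v_{1} + v_{4} = v_{5}  so sig = [2:1]
  P = {1,5}:  v_{1} + v_{5} = v_{2}  so sig = [2:1]
  P = {3,5}:  v_{3} + v_{5} = v_{0}  so sig = [2:1]
  P = {4,5}:  v_{4} + v_{5} = v_{6}  so sig = [2:1]
  P = {2,3}:  v_{2} + v_{3} = v_{0} + v_{1}  so sig = [2:1,1]
  P = {0,2}:  v_{0} + v_{2} = 2·v_{1}  so sig = [2:2]
  P = {1,3}:  v_{1} + v_{3} = 2·v_{0}  so sig = [2:2]
  P = {1,6}:  v_{1} + v_{6} = 2·v_{5}  so sig = [2:2]
  P = {2,4}:  v_{2} + v_{4} = 2·v_{5}  so sig = [2:2]
  P = {2,6}:  v_{2} + v_{6} = 3·v_{5}  so sig = [2:3]

Sorted signature multiset PRS(X):
{ [2:] ×2,  [2:1] ×6,  [2:1,1],  [2:2] ×4,  [2:3] }
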